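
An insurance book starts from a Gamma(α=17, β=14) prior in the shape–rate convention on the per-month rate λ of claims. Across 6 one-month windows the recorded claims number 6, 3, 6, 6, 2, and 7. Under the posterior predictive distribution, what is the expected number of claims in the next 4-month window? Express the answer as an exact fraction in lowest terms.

47/5

Total count: 6 + 3 + 6 + 6 + 2 + 7 = 30.
Total exposure: 6 months.
By Gamma–Poisson conjugacy, the posterior is Gamma(α + Σx, β + Σt) = Gamma(17 + 30, 14 + 6) = Gamma(47, 20).
Predictive mean over a 4-month window = T·E[λ|data] = 4·47/20 = 47/5.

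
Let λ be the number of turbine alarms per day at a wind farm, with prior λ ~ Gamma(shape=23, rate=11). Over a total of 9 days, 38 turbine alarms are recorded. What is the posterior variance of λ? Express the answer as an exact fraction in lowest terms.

61/400

Total count 38 over total exposure 9 days.
By Gamma–Poisson conjugacy, the posterior is Gamma(α + Σx, β + Σt) = Gamma(23 + 38, 11 + 9) = Gamma(61, 20).
Posterior variance = α'/β'² = 61/400.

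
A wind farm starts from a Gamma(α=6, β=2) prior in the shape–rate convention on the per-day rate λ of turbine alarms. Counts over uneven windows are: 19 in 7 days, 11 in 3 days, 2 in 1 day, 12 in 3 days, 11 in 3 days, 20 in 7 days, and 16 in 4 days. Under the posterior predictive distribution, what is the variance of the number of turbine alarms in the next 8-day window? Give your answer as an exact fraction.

Total count: 19 + 11 + 2 + 12 + 11 + 20 + 16 = 91.
Total exposure: 7 + 3 + 1 + 3 + 3 + 7 + 4 = 28 days.
Conjugate update: add total count to the shape and total exposure to the rate, giving Gamma(97, 30).
The posterior predictive for a window of length T is Negative Binomial with variance T·α'·(β'+T)/β'² = 8·97·38/900 = 7372/225.

7372/225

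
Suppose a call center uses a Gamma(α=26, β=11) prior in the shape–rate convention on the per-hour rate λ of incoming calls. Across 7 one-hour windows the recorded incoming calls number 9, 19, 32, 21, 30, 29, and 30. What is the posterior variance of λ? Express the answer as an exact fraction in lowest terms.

Total count: 9 + 19 + 32 + 21 + 30 + 29 + 30 = 170.
Total exposure: 7 hours.
Gamma(α, β) with Poisson data over total exposure Σt gives posterior Gamma(α+Σx, β+Σt) = Gamma(196, 18).
Posterior variance = α'/β'² = 196/324 = 49/81.

49/81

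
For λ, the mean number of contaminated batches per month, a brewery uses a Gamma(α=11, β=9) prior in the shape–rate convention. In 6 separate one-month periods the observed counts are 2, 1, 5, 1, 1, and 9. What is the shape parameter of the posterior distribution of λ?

30

Total count: 2 + 1 + 5 + 1 + 1 + 9 = 19.
Total exposure: 6 months.
Conjugate update: add total count to the shape and total exposure to the rate, giving Gamma(30, 15).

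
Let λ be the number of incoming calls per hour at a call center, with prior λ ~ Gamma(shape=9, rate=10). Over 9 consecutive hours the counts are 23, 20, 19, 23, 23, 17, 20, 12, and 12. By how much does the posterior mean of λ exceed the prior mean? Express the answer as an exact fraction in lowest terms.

1609/190

Total count: 23 + 20 + 19 + 23 + 23 + 17 + 20 + 12 + 12 = 169.
Total exposure: 9 hours.
The Gamma prior is conjugate for the Poisson rate, so λ | data ~ Gamma(9+169, 10+9) = Gamma(178, 19).
Posterior mean = 178/19 = 178/19; prior mean = 9/10 = 9/10. Difference = 178/19 − 9/10 = 1609/190.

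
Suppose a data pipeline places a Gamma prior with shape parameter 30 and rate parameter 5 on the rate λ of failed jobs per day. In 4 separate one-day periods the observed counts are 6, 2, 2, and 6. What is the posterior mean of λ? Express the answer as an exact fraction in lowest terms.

46/9

Total count: 6 + 2 + 2 + 6 = 16.
Total exposure: 4 days.
By Gamma–Poisson conjugacy, the posterior is Gamma(α + Σx, β + Σt) = Gamma(30 + 16, 5 + 4) = Gamma(46, 9).
Posterior mean = α'/β' = 46/9.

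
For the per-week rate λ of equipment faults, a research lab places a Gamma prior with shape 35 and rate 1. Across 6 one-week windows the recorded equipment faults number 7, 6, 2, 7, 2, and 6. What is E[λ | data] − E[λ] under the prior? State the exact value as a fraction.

Total count: 7 + 6 + 2 + 7 + 2 + 6 = 30.
Total exposure: 6 weeks.
The Gamma prior is conjugate for the Poisson rate, so λ | data ~ Gamma(35+30, 1+6) = Gamma(65, 7).
Posterior mean = 65/7 = 65/7; prior mean = 35/1 = 35. Difference = 65/7 − 35 = -180/7.

-180/7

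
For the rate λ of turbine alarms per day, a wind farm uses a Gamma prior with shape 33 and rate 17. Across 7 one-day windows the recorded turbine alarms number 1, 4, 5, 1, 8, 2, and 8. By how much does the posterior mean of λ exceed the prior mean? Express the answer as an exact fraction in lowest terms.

Total count: 1 + 4 + 5 + 1 + 8 + 2 + 8 = 29.
Total exposure: 7 days.
Conjugate update: add total count to the shape and total exposure to the rate, giving Gamma(62, 24).
Posterior mean = 62/24 = 31/12; prior mean = 33/17 = 33/17. Difference = 31/12 − 33/17 = 131/204.

131/204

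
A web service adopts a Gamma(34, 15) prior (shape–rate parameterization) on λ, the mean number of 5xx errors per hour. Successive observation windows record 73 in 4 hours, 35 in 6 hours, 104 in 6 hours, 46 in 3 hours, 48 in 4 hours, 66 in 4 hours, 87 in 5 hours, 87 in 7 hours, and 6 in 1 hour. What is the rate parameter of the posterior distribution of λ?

55

Total count: 73 + 35 + 104 + 46 + 48 + 66 + 87 + 87 + 6 = 552.
Total exposure: 4 + 6 + 6 + 3 + 4 + 4 + 5 + 7 + 1 = 40 hours.
Conjugate update: add total count to the shape and total exposure to the rate, giving Gamma(586, 55).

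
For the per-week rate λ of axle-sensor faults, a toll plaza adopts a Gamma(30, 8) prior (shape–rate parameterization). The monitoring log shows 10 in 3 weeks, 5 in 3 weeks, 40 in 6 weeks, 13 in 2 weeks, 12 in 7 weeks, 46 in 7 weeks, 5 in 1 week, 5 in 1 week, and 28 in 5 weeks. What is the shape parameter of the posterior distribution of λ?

Total count: 10 + 5 + 40 + 13 + 12 + 46 + 5 + 5 + 28 = 164.
Total exposure: 3 + 3 + 6 + 2 + 7 + 7 + 1 + 1 + 5 = 35 weeks.
Gamma(α, β) with Poisson data over total exposure Σt gives posterior Gamma(α+Σx, β+Σt) = Gamma(194, 43).

194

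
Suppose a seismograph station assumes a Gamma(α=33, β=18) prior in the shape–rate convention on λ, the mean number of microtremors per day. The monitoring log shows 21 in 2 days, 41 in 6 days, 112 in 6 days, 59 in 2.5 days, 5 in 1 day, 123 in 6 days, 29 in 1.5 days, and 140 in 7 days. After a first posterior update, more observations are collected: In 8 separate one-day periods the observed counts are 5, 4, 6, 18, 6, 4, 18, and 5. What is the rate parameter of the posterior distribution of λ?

58

Total count: 21 + 41 + 112 + 59 + 5 + 123 + 29 + 140 = 530.
Total exposure: 2 + 6 + 6 + 2.5 + 1 + 6 + 1.5 + 7 = 32 days.
After the first batch: Gamma(33 + 530, 18 + 32) = Gamma(563, 50).
Total count: 5 + 4 + 6 + 18 + 6 + 4 + 18 + 5 = 66.
Total exposure: 8 days.
After the second batch: Gamma(563 + 66, 50 + 8) = Gamma(629, 58).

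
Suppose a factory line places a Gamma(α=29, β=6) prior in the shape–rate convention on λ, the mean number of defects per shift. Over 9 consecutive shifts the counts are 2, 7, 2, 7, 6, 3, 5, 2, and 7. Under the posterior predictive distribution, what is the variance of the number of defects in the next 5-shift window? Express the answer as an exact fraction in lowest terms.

Total count: 2 + 7 + 2 + 7 + 6 + 3 + 5 + 2 + 7 = 41.
Total exposure: 9 shifts.
Conjugate update: add total count to the shape and total exposure to the rate, giving Gamma(70, 15).
The posterior predictive for a window of length T is Negative Binomial with variance T·α'·(β'+T)/β'² = 5·70·20/225 = 280/9.

280/9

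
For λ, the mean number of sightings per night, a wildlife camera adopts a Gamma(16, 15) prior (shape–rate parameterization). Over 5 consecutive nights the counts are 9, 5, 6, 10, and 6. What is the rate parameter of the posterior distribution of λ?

Total count: 9 + 5 + 6 + 10 + 6 = 36.
Total exposure: 5 nights.
By Gamma–Poisson conjugacy, the posterior is Gamma(α + Σx, β + Σt) = Gamma(16 + 36, 15 + 5) = Gamma(52, 20).

20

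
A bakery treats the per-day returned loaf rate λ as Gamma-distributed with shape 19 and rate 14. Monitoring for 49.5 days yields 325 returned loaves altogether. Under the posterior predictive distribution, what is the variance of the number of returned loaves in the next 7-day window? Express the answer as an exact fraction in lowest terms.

679056/16129

Total count 325 over total exposure 49.5 days.
By Gamma–Poisson conjugacy, the posterior is Gamma(α + Σx, β + Σt) = Gamma(19 + 325, 14 + 49.5) = Gamma(344, 127/2).
The posterior predictive for a window of length T is Negative Binomial with variance T·α'·(β'+T)/β'² = 7·344·(141/2)/(16129/4) = 679056/16129.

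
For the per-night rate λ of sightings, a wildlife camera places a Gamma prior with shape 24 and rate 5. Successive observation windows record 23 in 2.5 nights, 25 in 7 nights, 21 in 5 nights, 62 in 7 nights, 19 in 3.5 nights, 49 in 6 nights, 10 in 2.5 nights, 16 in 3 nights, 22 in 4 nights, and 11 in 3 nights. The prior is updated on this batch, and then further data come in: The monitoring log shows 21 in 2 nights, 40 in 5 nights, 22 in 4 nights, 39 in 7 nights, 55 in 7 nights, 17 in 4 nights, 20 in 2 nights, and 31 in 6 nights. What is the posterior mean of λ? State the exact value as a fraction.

1054/171

Total count: 23 + 25 + 21 + 62 + 19 + 49 + 10 + 16 + 22 + 11 = 258.
Total exposure: 2.5 + 7 + 5 + 7 + 3.5 + 6 + 2.5 + 3 + 4 + 3 = 43.5 nights.
After the first batch: Gamma(24 + 258, 5 + 43.5) = Gamma(282, 97/2).
Total count: 21 + 40 + 22 + 39 + 55 + 17 + 20 + 31 = 245.
Total exposure: 2 + 5 + 4 + 7 + 7 + 4 + 2 + 6 = 37 nights.
After the second batch: Gamma(282 + 245, 97/2 + 37) = Gamma(527, 171/2).
Posterior mean = α'/β' = 527/(171/2) = 1054/171.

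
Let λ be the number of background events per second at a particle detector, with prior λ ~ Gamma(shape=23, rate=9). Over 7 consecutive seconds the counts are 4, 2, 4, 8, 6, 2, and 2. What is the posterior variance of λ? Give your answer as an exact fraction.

Total count: 4 + 2 + 4 + 8 + 6 + 2 + 2 = 28.
Total exposure: 7 seconds.
Posterior: α' = 23 + 28 = 51, β' = 9 + 7 = 16.
Posterior variance = α'/β'² = 51/256.

51/256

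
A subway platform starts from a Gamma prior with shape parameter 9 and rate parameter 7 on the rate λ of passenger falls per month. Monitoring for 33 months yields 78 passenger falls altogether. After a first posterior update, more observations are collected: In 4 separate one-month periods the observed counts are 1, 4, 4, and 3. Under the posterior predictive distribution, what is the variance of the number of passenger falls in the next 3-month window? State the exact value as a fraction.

Total count 78 over total exposure 33 months.
After the first batch: Gamma(9 + 78, 7 + 33) = Gamma(87, 40).
Total count: 1 + 4 + 4 + 3 = 12.
Total exposure: 4 months.
After the second batch: Gamma(87 + 12, 40 + 4) = Gamma(99, 44).
The posterior predictive for a window of length T is Negative Binomial with variance T·α'·(β'+T)/β'² = 3·99·47/1936 = 1269/176.

1269/176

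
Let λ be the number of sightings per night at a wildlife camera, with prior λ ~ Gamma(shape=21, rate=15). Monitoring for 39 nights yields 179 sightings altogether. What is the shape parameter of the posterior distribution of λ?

Total count 179 over total exposure 39 nights.
By Gamma–Poisson conjugacy, the posterior is Gamma(α + Σx, β + Σt) = Gamma(21 + 179, 15 + 39) = Gamma(200, 54).

200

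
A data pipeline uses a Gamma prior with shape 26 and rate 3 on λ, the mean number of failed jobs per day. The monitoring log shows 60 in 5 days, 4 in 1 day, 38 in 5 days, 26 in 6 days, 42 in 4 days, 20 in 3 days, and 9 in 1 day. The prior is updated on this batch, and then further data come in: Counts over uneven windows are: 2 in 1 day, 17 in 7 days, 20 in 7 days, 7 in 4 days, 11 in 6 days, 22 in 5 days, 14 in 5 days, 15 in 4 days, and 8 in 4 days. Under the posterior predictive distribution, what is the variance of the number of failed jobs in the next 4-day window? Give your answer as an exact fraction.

Total count: 60 + 4 + 38 + 26 + 42 + 20 + 9 = 199.
Total exposure: 5 + 1 + 5 + 6 + 4 + 3 + 1 = 25 days.
After the first batch: Gamma(26 + 199, 3 + 25) = Gamma(225, 28).
Total count: 2 + 17 + 20 + 7 + 11 + 22 + 14 + 15 + 8 = 116.
Total exposure: 1 + 7 + 7 + 4 + 6 + 5 + 5 + 4 + 4 = 43 days.
After the second batch: Gamma(225 + 116, 28 + 43) = Gamma(341, 71).
The posterior predictive for a window of length T is Negative Binomial with variance T·α'·(β'+T)/β'² = 4·341·75/5041 = 102300/5041.

102300/5041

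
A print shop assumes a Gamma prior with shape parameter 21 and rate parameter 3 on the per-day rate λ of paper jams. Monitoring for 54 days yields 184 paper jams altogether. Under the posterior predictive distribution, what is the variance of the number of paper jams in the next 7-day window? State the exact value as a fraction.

91840/3249

Total count 184 over total exposure 54 days.
Gamma(α, β) with Poisson data over total exposure Σt gives posterior Gamma(α+Σx, β+Σt) = Gamma(205, 57).
The posterior predictive for a window of length T is Negative Binomial with variance T·α'·(β'+T)/β'² = 7·205·64/3249 = 91840/3249.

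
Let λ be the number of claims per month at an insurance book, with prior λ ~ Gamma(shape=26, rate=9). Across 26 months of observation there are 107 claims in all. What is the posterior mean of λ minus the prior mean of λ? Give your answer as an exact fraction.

Total count 107 over total exposure 26 months.
By Gamma–Poisson conjugacy, the posterior is Gamma(α + Σx, β + Σt) = Gamma(26 + 107, 9 + 26) = Gamma(133, 35).
Posterior mean = 133/35 = 19/5; prior mean = 26/9 = 26/9. Difference = 19/5 − 26/9 = 41/45.

41/45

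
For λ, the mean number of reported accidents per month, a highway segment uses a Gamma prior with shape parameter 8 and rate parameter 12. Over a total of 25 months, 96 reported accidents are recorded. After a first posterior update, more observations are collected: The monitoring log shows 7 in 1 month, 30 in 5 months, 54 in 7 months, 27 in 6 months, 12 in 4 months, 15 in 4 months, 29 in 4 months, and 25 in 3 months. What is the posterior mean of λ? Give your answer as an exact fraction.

Total count 96 over total exposure 25 months.
After the first batch: Gamma(8 + 96, 12 + 25) = Gamma(104, 37).
Total count: 7 + 30 + 54 + 27 + 12 + 15 + 29 + 25 = 199.
Total exposure: 1 + 5 + 7 + 6 + 4 + 4 + 4 + 3 = 34 months.
After the second batch: Gamma(104 + 199, 37 + 34) = Gamma(303, 71).
Posterior mean = α'/β' = 303/71.

303/71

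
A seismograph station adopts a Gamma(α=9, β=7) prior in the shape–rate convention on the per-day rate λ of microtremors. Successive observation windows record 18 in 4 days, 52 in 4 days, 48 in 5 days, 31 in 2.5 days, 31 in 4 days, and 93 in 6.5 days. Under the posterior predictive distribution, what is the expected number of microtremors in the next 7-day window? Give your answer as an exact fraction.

Total count: 18 + 52 + 48 + 31 + 31 + 93 = 273.
Total exposure: 4 + 4 + 5 + 2.5 + 4 + 6.5 = 26 days.
By Gamma–Poisson conjugacy, the posterior is Gamma(α + Σx, β + Σt) = Gamma(9 + 273, 7 + 26) = Gamma(282, 33).
Predictive mean over a 7-day window = T·E[λ|data] = 7·282/33 = 658/11.

658/11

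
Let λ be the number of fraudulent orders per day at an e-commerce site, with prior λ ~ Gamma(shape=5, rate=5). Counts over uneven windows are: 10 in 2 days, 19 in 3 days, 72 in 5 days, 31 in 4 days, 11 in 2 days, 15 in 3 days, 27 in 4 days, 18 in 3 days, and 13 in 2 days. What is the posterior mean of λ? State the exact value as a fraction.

221/33

Total count: 10 + 19 + 72 + 31 + 11 + 15 + 27 + 18 + 13 = 216.
Total exposure: 2 + 3 + 5 + 4 + 2 + 3 + 4 + 3 + 2 = 28 days.
Conjugate update: add total count to the shape and total exposure to the rate, giving Gamma(221, 33).
Posterior mean = α'/β' = 221/33.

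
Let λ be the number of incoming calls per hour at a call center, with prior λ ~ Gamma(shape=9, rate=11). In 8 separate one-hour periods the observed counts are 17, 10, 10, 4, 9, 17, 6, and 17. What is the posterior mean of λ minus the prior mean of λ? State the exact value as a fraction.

918/209

Total count: 17 + 10 + 10 + 4 + 9 + 17 + 6 + 17 = 90.
Total exposure: 8 hours.
Gamma(α, β) with Poisson data over total exposure Σt gives posterior Gamma(α+Σx, β+Σt) = Gamma(99, 19).
Posterior mean = 99/19 = 99/19; prior mean = 9/11 = 9/11. Difference = 99/19 − 9/11 = 918/209.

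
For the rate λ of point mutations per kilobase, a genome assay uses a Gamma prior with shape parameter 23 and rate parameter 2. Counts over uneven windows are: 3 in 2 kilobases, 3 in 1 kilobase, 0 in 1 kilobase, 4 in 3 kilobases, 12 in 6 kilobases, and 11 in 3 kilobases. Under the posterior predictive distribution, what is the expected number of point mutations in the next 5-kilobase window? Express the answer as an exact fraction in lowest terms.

140/9

Total count: 3 + 3 + 0 + 4 + 12 + 11 = 33.
Total exposure: 2 + 1 + 1 + 3 + 6 + 3 = 16 kilobases.
By Gamma–Poisson conjugacy, the posterior is Gamma(α + Σx, β + Σt) = Gamma(23 + 33, 2 + 16) = Gamma(56, 18).
Predictive mean over a 5-kilobase window = T·E[λ|data] = 5·56/18 = 140/9.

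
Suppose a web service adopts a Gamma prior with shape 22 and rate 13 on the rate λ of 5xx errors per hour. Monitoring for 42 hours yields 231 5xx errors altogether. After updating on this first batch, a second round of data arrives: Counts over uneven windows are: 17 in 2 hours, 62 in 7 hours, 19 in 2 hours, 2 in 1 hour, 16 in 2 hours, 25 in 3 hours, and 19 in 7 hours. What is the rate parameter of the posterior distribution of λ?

Total count 231 over total exposure 42 hours.
After the first batch: Gamma(22 + 231, 13 + 42) = Gamma(253, 55).
Total count: 17 + 62 + 19 + 2 + 16 + 25 + 19 = 160.
Total exposure: 2 + 7 + 2 + 1 + 2 + 3 + 7 = 24 hours.
After the second batch: Gamma(253 + 160, 55 + 24) = Gamma(413, 79).

79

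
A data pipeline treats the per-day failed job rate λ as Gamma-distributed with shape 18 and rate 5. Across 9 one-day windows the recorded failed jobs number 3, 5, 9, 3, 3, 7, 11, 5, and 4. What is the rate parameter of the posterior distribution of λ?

14

Total count: 3 + 5 + 9 + 3 + 3 + 7 + 11 + 5 + 4 = 50.
Total exposure: 9 days.
The Gamma prior is conjugate for the Poisson rate, so λ | data ~ Gamma(18+50, 5+9) = Gamma(68, 14).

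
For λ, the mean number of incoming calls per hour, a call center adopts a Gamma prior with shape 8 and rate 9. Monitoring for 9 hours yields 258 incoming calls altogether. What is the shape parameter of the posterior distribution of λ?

Total count 258 over total exposure 9 hours.
By Gamma–Poisson conjugacy, the posterior is Gamma(α + Σx, β + Σt) = Gamma(8 + 258, 9 + 9) = Gamma(266, 18).

266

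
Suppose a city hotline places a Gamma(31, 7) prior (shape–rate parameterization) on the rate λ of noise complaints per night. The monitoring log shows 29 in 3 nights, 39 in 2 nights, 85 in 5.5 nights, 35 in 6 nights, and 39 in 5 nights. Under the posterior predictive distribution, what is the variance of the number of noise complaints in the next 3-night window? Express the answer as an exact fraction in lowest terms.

10836/361

Total count: 29 + 39 + 85 + 35 + 39 = 227.
Total exposure: 3 + 2 + 5.5 + 6 + 5 = 21.5 nights.
By Gamma–Poisson conjugacy, the posterior is Gamma(α + Σx, β + Σt) = Gamma(31 + 227, 7 + 21.5) = Gamma(258, 57/2).
The posterior predictive for a window of length T is Negative Binomial with variance T·α'·(β'+T)/β'² = 3·258·(63/2)/(3249/4) = 10836/361.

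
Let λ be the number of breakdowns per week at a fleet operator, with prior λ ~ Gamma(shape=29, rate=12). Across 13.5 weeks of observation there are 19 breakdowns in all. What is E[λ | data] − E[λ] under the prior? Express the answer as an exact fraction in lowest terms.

Total count 19 over total exposure 13.5 weeks.
By Gamma–Poisson conjugacy, the posterior is Gamma(α + Σx, β + Σt) = Gamma(29 + 19, 12 + 13.5) = Gamma(48, 51/2).
Posterior mean = 48/(51/2) = 32/17; prior mean = 29/12 = 29/12. Difference = 32/17 − 29/12 = -109/204.

-109/204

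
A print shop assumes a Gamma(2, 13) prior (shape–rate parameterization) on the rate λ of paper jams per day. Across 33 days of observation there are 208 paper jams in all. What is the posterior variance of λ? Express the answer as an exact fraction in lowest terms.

Total count 208 over total exposure 33 days.
Posterior: α' = 2 + 208 = 210, β' = 13 + 33 = 46.
Posterior variance = α'/β'² = 210/2116 = 105/1058.

105/1058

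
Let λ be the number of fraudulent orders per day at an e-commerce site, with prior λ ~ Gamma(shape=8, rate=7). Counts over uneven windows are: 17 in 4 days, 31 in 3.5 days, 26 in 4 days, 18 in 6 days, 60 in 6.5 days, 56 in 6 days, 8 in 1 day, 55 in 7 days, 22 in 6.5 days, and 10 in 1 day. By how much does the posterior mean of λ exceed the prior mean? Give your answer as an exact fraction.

Total count: 17 + 31 + 26 + 18 + 60 + 56 + 8 + 55 + 22 + 10 = 303.
Total exposure: 4 + 3.5 + 4 + 6 + 6.5 + 6 + 1 + 7 + 6.5 + 1 = 45.5 days.
Gamma(α, β) with Poisson data over total exposure Σt gives posterior Gamma(α+Σx, β+Σt) = Gamma(311, 105/2).
Posterior mean = 311/(105/2) = 622/105; prior mean = 8/7 = 8/7. Difference = 622/105 − 8/7 = 502/105.

502/105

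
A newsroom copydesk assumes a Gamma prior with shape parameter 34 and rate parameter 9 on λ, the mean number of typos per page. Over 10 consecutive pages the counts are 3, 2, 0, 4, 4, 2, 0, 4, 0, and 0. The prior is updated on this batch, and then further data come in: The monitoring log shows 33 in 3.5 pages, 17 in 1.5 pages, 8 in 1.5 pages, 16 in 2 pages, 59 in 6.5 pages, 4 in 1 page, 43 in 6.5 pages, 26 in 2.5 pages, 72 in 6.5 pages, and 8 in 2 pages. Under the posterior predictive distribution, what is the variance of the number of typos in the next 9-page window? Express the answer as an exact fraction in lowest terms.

83394/1225

Total count: 3 + 2 + 0 + 4 + 4 + 2 + 0 + 4 + 0 + 0 = 19.
Total exposure: 10 pages.
After the first batch: Gamma(34 + 19, 9 + 10) = Gamma(53, 19).
Total count: 33 + 17 + 8 + 16 + 59 + 4 + 43 + 26 + 72 + 8 = 286.
Total exposure: 3.5 + 1.5 + 1.5 + 2 + 6.5 + 1 + 6.5 + 2.5 + 6.5 + 2 = 33.5 pages.
After the second batch: Gamma(53 + 286, 19 + 33.5) = Gamma(339, 105/2).
The posterior predictive for a window of length T is Negative Binomial with variance T·α'·(β'+T)/β'² = 9·339·(123/2)/(11025/4) = 83394/1225.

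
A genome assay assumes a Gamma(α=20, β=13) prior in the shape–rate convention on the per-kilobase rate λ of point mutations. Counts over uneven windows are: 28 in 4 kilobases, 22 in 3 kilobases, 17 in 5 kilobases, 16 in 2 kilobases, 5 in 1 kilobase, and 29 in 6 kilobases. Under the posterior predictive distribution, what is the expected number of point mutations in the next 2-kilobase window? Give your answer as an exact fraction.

137/17

Total count: 28 + 22 + 17 + 16 + 5 + 29 = 117.
Total exposure: 4 + 3 + 5 + 2 + 1 + 6 = 21 kilobases.
By Gamma–Poisson conjugacy, the posterior is Gamma(α + Σx, β + Σt) = Gamma(20 + 117, 13 + 21) = Gamma(137, 34).
Predictive mean over a 2-kilobase window = T·E[λ|data] = 2·137/34 = 137/17.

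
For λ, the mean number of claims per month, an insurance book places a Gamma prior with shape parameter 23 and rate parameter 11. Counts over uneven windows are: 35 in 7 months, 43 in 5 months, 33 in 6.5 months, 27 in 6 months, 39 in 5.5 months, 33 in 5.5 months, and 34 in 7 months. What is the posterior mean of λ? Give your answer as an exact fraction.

Total count: 35 + 43 + 33 + 27 + 39 + 33 + 34 = 244.
Total exposure: 7 + 5 + 6.5 + 6 + 5.5 + 5.5 + 7 = 42.5 months.
Gamma(α, β) with Poisson data over total exposure Σt gives posterior Gamma(α+Σx, β+Σt) = Gamma(267, 107/2).
Posterior mean = α'/β' = 267/(107/2) = 534/107.

534/107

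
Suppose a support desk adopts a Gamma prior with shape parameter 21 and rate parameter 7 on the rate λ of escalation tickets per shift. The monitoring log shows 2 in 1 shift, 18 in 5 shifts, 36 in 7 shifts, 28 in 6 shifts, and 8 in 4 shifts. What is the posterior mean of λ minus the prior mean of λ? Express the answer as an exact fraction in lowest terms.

Total count: 2 + 18 + 36 + 28 + 8 = 92.
Total exposure: 1 + 5 + 7 + 6 + 4 = 23 shifts.
Gamma(α, β) with Poisson data over total exposure Σt gives posterior Gamma(α+Σx, β+Σt) = Gamma(113, 30).
Posterior mean = 113/30 = 113/30; prior mean = 21/7 = 3. Difference = 113/30 − 3 = 23/30.

23/30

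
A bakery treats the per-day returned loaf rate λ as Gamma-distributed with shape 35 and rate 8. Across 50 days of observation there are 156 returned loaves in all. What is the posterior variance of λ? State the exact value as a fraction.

191/3364

Total count 156 over total exposure 50 days.
Conjugate update: add total count to the shape and total exposure to the rate, giving Gamma(191, 58).
Posterior variance = α'/β'² = 191/3364.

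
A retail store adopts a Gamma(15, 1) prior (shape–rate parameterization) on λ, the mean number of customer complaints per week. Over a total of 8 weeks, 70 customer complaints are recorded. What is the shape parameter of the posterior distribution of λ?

Total count 70 over total exposure 8 weeks.
The Gamma prior is conjugate for the Poisson rate, so λ | data ~ Gamma(15+70, 1+8) = Gamma(85, 9).

85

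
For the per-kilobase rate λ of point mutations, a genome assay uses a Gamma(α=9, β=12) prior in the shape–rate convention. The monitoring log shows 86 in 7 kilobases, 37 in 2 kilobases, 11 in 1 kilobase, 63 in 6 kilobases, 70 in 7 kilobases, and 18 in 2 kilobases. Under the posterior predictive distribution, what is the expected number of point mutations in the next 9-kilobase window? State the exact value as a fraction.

Total count: 86 + 37 + 11 + 63 + 70 + 18 = 285.
Total exposure: 7 + 2 + 1 + 6 + 7 + 2 = 25 kilobases.
The Gamma prior is conjugate for the Poisson rate, so λ | data ~ Gamma(9+285, 12+25) = Gamma(294, 37).
Predictive mean over a 9-kilobase window = T·E[λ|data] = 9·294/37 = 2646/37.

2646/37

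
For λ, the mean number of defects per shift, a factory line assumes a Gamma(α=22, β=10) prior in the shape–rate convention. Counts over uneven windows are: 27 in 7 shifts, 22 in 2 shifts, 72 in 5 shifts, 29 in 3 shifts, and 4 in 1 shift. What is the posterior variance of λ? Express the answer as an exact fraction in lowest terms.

Total count: 27 + 22 + 72 + 29 + 4 = 154.
Total exposure: 7 + 2 + 5 + 3 + 1 = 18 shifts.
The Gamma prior is conjugate for the Poisson rate, so λ | data ~ Gamma(22+154, 10+18) = Gamma(176, 28).
Posterior variance = α'/β'² = 176/784 = 11/49.

11/49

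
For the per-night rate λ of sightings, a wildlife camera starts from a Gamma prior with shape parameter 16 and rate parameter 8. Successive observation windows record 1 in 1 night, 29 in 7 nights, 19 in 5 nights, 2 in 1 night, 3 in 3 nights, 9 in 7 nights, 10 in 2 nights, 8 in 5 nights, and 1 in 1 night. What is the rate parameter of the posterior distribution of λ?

Total count: 1 + 29 + 19 + 2 + 3 + 9 + 10 + 8 + 1 = 82.
Total exposure: 1 + 7 + 5 + 1 + 3 + 7 + 2 + 5 + 1 = 32 nights.
Posterior: α' = 16 + 82 = 98, β' = 8 + 32 = 40.

40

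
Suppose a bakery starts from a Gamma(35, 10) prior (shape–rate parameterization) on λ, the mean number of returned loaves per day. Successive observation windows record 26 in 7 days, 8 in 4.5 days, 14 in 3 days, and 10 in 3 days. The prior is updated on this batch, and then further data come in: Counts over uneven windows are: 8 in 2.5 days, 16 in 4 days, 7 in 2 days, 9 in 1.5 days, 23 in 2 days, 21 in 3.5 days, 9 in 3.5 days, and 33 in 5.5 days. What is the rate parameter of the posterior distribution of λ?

Total count: 26 + 8 + 14 + 10 = 58.
Total exposure: 7 + 4.5 + 3 + 3 = 17.5 days.
After the first batch: Gamma(35 + 58, 10 + 17.5) = Gamma(93, 55/2).
Total count: 8 + 16 + 7 + 9 + 23 + 21 + 9 + 33 = 126.
Total exposure: 2.5 + 4 + 2 + 1.5 + 2 + 3.5 + 3.5 + 5.5 = 24.5 days.
After the second batch: Gamma(93 + 126, 55/2 + 24.5) = Gamma(219, 52).

52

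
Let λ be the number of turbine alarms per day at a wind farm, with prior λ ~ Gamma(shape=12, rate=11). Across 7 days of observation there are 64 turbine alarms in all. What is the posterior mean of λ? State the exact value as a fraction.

Total count 64 over total exposure 7 days.
Conjugate update: add total count to the shape and total exposure to the rate, giving Gamma(76, 18).
Posterior mean = α'/β' = 76/18 = 38/9.

38/9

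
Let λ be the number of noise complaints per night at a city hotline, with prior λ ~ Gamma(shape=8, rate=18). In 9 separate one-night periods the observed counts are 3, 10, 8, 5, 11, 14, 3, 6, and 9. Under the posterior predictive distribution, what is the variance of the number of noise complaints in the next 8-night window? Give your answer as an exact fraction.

Total count: 3 + 10 + 8 + 5 + 11 + 14 + 3 + 6 + 9 = 69.
Total exposure: 9 nights.
Conjugate update: add total count to the shape and total exposure to the rate, giving Gamma(77, 27).
The posterior predictive for a window of length T is Negative Binomial with variance T·α'·(β'+T)/β'² = 8·77·35/729 = 21560/729.

21560/729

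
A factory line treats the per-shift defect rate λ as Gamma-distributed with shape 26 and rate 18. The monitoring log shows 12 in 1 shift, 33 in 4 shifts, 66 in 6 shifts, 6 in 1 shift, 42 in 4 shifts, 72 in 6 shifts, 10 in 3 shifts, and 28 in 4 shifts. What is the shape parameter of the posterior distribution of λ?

Total count: 12 + 33 + 66 + 6 + 42 + 72 + 10 + 28 = 269.
Total exposure: 1 + 4 + 6 + 1 + 4 + 6 + 3 + 4 = 29 shifts.
Posterior: α' = 26 + 269 = 295, β' = 18 + 29 = 47.

295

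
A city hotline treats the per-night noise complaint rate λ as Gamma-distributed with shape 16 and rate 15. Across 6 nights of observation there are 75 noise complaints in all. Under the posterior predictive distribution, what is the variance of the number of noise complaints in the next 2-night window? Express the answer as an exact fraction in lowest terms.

598/63

Total count 75 over total exposure 6 nights.
Conjugate update: add total count to the shape and total exposure to the rate, giving Gamma(91, 21).
The posterior predictive for a window of length T is Negative Binomial with variance T·α'·(β'+T)/β'² = 2·91·23/441 = 598/63.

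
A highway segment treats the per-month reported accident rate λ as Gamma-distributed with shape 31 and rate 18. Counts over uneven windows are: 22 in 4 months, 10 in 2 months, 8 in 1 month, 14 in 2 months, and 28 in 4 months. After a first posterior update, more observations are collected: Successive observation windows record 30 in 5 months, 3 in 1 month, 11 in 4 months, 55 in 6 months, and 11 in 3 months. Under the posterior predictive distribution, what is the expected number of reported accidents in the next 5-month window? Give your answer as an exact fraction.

Total count: 22 + 10 + 8 + 14 + 28 = 82.
Total exposure: 4 + 2 + 1 + 2 + 4 = 13 months.
After the first batch: Gamma(31 + 82, 18 + 13) = Gamma(113, 31).
Total count: 30 + 3 + 11 + 55 + 11 = 110.
Total exposure: 5 + 1 + 4 + 6 + 3 = 19 months.
After the second batch: Gamma(113 + 110, 31 + 19) = Gamma(223, 50).
Predictive mean over a 5-month window = T·E[λ|data] = 5·223/50 = 223/10.

223/10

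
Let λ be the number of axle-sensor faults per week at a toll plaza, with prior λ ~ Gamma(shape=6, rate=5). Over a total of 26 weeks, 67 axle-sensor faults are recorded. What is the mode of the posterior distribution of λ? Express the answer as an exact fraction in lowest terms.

Total count 67 over total exposure 26 weeks.
By Gamma–Poisson conjugacy, the posterior is Gamma(α + Σx, β + Σt) = Gamma(6 + 67, 5 + 26) = Gamma(73, 31).
Posterior mode = (α'−1)/β' = 72/31.

72/31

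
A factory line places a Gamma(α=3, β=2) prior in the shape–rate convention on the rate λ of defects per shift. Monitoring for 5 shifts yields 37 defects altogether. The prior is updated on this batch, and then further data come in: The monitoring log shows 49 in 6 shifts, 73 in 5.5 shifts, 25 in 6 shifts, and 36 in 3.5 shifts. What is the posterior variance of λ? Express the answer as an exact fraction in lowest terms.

Total count 37 over total exposure 5 shifts.
After the first batch: Gamma(3 + 37, 2 + 5) = Gamma(40, 7).
Total count: 49 + 73 + 25 + 36 = 183.
Total exposure: 6 + 5.5 + 6 + 3.5 = 21 shifts.
After the second batch: Gamma(40 + 183, 7 + 21) = Gamma(223, 28).
Posterior variance = α'/β'² = 223/784.

223/784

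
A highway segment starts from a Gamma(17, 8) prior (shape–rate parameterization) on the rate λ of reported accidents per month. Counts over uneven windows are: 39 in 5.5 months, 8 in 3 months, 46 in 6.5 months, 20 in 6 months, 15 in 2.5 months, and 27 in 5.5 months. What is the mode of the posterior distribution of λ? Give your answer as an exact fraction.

171/37

Total count: 39 + 8 + 46 + 20 + 15 + 27 = 155.
Total exposure: 5.5 + 3 + 6.5 + 6 + 2.5 + 5.5 = 29 months.
By Gamma–Poisson conjugacy, the posterior is Gamma(α + Σx, β + Σt) = Gamma(17 + 155, 8 + 29) = Gamma(172, 37).
Posterior mode = (α'−1)/β' = 171/37.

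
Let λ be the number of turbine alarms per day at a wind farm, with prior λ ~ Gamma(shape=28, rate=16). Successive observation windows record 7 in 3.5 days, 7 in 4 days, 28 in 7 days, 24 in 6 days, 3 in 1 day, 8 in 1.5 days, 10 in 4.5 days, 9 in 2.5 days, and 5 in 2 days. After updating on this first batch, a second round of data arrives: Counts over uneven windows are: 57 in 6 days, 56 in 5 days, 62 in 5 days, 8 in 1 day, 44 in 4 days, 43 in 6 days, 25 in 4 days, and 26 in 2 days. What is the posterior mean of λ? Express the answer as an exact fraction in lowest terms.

Total count: 7 + 7 + 28 + 24 + 3 + 8 + 10 + 9 + 5 = 101.
Total exposure: 3.5 + 4 + 7 + 6 + 1 + 1.5 + 4.5 + 2.5 + 2 = 32 days.
After the first batch: Gamma(28 + 101, 16 + 32) = Gamma(129, 48).
Total count: 57 + 56 + 62 + 8 + 44 + 43 + 25 + 26 = 321.
Total exposure: 6 + 5 + 5 + 1 + 4 + 6 + 4 + 2 = 33 days.
After the second batch: Gamma(129 + 321, 48 + 33) = Gamma(450, 81).
Posterior mean = α'/β' = 450/81 = 50/9.

50/9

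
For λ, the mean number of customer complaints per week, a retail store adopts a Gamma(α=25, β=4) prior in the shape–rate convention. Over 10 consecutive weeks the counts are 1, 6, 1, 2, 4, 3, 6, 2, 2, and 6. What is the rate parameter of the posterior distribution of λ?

14

Total count: 1 + 6 + 1 + 2 + 4 + 3 + 6 + 2 + 2 + 6 = 33.
Total exposure: 10 weeks.
The Gamma prior is conjugate for the Poisson rate, so λ | data ~ Gamma(25+33, 4+10) = Gamma(58, 14).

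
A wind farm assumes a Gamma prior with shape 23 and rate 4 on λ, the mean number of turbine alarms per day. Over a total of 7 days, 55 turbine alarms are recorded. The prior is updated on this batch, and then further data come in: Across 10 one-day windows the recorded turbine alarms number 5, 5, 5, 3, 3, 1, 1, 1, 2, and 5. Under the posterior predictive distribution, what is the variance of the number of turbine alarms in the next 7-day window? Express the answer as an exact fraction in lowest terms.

Total count 55 over total exposure 7 days.
After the first batch: Gamma(23 + 55, 4 + 7) = Gamma(78, 11).
Total count: 5 + 5 + 5 + 3 + 3 + 1 + 1 + 1 + 2 + 5 = 31.
Total exposure: 10 days.
After the second batch: Gamma(78 + 31, 11 + 10) = Gamma(109, 21).
The posterior predictive for a window of length T is Negative Binomial with variance T·α'·(β'+T)/β'² = 7·109·28/441 = 436/9.

436/9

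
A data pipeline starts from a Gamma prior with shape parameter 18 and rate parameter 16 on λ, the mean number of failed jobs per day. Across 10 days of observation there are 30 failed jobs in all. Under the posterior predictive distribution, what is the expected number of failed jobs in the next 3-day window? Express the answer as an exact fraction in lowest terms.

72/13

Total count 30 over total exposure 10 days.
By Gamma–Poisson conjugacy, the posterior is Gamma(α + Σx, β + Σt) = Gamma(18 + 30, 16 + 10) = Gamma(48, 26).
Predictive mean over a 3-day window = T·E[λ|data] = 3·48/26 = 72/13.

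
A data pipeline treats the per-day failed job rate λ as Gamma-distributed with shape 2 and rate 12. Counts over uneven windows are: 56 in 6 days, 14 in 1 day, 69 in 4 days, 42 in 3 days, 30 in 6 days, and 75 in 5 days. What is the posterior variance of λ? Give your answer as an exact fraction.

Total count: 56 + 14 + 69 + 42 + 30 + 75 = 286.
Total exposure: 6 + 1 + 4 + 3 + 6 + 5 = 25 days.
The Gamma prior is conjugate for the Poisson rate, so λ | data ~ Gamma(2+286, 12+25) = Gamma(288, 37).
Posterior variance = α'/β'² = 288/1369.

288/1369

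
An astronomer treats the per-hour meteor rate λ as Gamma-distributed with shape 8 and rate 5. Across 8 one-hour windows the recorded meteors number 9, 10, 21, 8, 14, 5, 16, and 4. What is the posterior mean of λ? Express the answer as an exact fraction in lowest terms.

95/13

Total count: 9 + 10 + 21 + 8 + 14 + 5 + 16 + 4 = 87.
Total exposure: 8 hours.
Posterior: α' = 8 + 87 = 95, β' = 5 + 8 = 13.
Posterior mean = α'/β' = 95/13.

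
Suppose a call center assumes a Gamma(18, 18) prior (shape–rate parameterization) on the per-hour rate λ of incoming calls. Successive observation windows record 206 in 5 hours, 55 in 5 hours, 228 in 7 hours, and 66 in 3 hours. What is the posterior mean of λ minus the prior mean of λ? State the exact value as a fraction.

Total count: 206 + 55 + 228 + 66 = 555.
Total exposure: 5 + 5 + 7 + 3 = 20 hours.
By Gamma–Poisson conjugacy, the posterior is Gamma(α + Σx, β + Σt) = Gamma(18 + 555, 18 + 20) = Gamma(573, 38).
Posterior mean = 573/38 = 573/38; prior mean = 18/18 = 1. Difference = 573/38 − 1 = 535/38.

535/38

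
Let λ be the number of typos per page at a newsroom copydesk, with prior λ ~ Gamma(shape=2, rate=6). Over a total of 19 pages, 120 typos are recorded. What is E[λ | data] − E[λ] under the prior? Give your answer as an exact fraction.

341/75

Total count 120 over total exposure 19 pages.
Gamma(α, β) with Poisson data over total exposure Σt gives posterior Gamma(α+Σx, β+Σt) = Gamma(122, 25).
Posterior mean = 122/25 = 122/25; prior mean = 2/6 = 1/3. Difference = 122/25 − 1/3 = 341/75.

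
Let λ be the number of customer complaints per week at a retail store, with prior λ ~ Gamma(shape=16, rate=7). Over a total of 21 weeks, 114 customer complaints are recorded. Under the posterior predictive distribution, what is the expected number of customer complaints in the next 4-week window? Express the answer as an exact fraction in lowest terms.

130/7

Total count 114 over total exposure 21 weeks.
Posterior: α' = 16 + 114 = 130, β' = 7 + 21 = 28.
Predictive mean over a 4-week window = T·E[λ|data] = 4·130/28 = 130/7.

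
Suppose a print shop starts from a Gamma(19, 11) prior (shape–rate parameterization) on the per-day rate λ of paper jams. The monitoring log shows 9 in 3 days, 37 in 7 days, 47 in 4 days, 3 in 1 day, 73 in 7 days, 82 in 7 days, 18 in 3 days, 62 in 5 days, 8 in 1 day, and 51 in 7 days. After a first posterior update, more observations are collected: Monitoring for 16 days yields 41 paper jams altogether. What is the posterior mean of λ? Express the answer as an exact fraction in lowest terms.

25/4

Total count: 9 + 37 + 47 + 3 + 73 + 82 + 18 + 62 + 8 + 51 = 390.
Total exposure: 3 + 7 + 4 + 1 + 7 + 7 + 3 + 5 + 1 + 7 = 45 days.
After the first batch: Gamma(19 + 390, 11 + 45) = Gamma(409, 56).
Total count 41 over total exposure 16 days.
After the second batch: Gamma(409 + 41, 56 + 16) = Gamma(450, 72).
Posterior mean = α'/β' = 450/72 = 25/4.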